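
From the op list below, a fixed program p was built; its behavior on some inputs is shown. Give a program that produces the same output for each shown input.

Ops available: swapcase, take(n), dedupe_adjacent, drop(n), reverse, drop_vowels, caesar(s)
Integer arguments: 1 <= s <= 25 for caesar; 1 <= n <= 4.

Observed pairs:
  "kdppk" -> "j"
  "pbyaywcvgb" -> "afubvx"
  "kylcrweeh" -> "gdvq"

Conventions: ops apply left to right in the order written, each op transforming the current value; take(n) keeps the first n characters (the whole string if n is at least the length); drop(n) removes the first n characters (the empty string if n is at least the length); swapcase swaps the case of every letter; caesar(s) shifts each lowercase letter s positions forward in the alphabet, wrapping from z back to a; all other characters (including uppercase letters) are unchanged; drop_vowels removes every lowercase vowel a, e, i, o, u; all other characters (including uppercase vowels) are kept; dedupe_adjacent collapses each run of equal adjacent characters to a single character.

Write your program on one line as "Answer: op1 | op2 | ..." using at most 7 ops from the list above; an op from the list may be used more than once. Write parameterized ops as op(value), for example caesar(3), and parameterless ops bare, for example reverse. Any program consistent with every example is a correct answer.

drop(1) | drop(1) | caesar(25) | drop(2) | dedupe_adjacent | reverse

Check, running the answer program on each example:
  "kdppk" -> "dppk" -> "ppk" -> "ooj" -> "j" -> "j" -> "j"
  "pbyaywcvgb" -> "byaywcvgb" -> "yaywcvgb" -> "xzxvbufa" -> "xvbufa" -> "xvbufa" -> "afubvx"
  "kylcrweeh" -> "ylcrweeh" -> "lcrweeh" -> "kbqvddg" -> "qvddg" -> "qvdg" -> "gdvq"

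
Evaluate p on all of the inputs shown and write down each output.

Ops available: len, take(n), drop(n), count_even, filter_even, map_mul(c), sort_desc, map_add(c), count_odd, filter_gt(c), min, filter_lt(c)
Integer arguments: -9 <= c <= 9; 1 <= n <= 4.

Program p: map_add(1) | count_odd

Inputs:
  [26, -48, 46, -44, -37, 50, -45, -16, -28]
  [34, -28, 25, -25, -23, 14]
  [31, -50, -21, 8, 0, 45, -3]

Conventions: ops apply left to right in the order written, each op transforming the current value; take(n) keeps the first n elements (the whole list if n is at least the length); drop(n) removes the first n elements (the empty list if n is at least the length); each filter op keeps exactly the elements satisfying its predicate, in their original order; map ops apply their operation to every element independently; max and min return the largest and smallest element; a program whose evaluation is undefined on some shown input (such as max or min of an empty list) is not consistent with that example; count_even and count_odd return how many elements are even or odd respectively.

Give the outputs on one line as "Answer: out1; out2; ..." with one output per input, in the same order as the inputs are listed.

Execution, op by op:
  [26, -48, 46, -44, -37, 50, -45, -16, -28] -> [27, -47, 47, -43, -36, 51, -44, -15, -27] -> 7
  [34, -28, 25, -25, -23, 14] -> [35, -27, 26, -24, -22, 15] -> 3
  [31, -50, -21, 8, 0, 45, -3] -> [32, -49, -20, 9, 1, 46, -2] -> 3

7; 3; 3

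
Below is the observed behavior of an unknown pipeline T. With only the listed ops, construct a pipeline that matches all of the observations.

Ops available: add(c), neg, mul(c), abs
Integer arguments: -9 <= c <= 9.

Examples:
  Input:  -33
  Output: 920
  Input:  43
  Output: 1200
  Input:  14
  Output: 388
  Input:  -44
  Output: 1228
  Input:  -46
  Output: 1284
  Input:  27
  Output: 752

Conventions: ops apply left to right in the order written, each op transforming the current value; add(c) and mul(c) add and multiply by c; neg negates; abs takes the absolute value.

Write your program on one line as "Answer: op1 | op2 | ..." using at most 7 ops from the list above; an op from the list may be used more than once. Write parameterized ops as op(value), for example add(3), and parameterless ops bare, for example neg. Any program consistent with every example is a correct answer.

abs | neg | mul(7) | add(1) | mul(4) | abs

Check, running the answer program on each example:
  -33 -> 33 -> -33 -> -231 -> -230 -> -920 -> 920
  43 -> 43 -> -43 -> -301 -> -300 -> -1200 -> 1200
  14 -> 14 -> -14 -> -98 -> -97 -> -388 -> 388
  -44 -> 44 -> -44 -> -308 -> -307 -> -1228 -> 1228
  -46 -> 46 -> -46 -> -322 -> -321 -> -1284 -> 1284
  27 -> 27 -> -27 -> -189 -> -188 -> -752 -> 752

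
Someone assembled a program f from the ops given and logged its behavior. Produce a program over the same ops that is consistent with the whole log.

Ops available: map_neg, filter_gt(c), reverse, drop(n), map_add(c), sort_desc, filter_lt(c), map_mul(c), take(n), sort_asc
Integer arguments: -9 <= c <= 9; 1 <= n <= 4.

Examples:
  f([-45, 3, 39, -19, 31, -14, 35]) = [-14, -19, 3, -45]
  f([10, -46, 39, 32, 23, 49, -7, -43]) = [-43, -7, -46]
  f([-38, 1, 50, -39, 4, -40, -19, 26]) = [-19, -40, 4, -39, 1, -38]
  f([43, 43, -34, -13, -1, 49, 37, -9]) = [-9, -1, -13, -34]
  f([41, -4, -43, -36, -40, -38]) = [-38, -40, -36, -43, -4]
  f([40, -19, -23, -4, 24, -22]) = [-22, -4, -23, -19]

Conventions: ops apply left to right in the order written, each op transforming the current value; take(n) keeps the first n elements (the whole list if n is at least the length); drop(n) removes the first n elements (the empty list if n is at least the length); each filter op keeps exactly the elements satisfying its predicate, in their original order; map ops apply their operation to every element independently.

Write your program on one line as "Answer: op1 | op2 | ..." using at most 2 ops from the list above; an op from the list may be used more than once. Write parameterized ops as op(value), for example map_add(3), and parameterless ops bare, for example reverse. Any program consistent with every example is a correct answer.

filter_lt(9) | reverse

Check, running the answer program on each example:
  [-45, 3, 39, -19, 31, -14, 35] -> [-45, 3, -19, -14] -> [-14, -19, 3, -45]
  [10, -46, 39, 32, 23, 49, -7, -43] -> [-46, -7, -43] -> [-43, -7, -46]
  [-38, 1, 50, -39, 4, -40, -19, 26] -> [-38, 1, -39, 4, -40, -19] -> [-19, -40, 4, -39, 1, -38]
  [43, 43, -34, -13, -1, 49, 37, -9] -> [-34, -13, -1, -9] -> [-9, -1, -13, -34]
  [41, -4, -43, -36, -40, -38] -> [-4, -43, -36, -40, -38] -> [-38, -40, -36, -43, -4]
  [40, -19, -23, -4, 24, -22] -> [-19, -23, -4, -22] -> [-22, -4, -23, -19]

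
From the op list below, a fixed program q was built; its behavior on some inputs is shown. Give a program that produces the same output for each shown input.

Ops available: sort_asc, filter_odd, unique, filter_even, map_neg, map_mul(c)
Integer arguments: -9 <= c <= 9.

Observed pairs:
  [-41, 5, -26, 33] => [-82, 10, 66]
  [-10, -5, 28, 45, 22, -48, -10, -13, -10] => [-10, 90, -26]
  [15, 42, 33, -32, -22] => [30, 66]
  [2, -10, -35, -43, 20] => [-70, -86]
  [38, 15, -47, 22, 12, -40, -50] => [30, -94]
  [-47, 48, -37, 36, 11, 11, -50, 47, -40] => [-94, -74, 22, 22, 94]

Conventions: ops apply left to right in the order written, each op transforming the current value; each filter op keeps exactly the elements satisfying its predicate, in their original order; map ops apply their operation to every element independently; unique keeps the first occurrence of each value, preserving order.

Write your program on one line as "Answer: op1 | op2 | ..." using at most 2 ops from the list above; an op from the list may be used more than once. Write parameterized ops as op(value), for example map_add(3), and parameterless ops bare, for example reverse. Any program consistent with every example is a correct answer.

filter_odd | map_mul(2)

Check, running the answer program on each example:
  [-41, 5, -26, 33] -> [-41, 5, 33] -> [-82, 10, 66]
  [-10, -5, 28, 45, 22, -48, -10, -13, -10] -> [-5, 45, -13] -> [-10, 90, -26]
  [15, 42, 33, -32, -22] -> [15, 33] -> [30, 66]
  [2, -10, -35, -43, 20] -> [-35, -43] -> [-70, -86]
  [38, 15, -47, 22, 12, -40, -50] -> [15, -47] -> [30, -94]
  [-47, 48, -37, 36, 11, 11, -50, 47, -40] -> [-47, -37, 11, 11, 47] -> [-94, -74, 22, 22, 94]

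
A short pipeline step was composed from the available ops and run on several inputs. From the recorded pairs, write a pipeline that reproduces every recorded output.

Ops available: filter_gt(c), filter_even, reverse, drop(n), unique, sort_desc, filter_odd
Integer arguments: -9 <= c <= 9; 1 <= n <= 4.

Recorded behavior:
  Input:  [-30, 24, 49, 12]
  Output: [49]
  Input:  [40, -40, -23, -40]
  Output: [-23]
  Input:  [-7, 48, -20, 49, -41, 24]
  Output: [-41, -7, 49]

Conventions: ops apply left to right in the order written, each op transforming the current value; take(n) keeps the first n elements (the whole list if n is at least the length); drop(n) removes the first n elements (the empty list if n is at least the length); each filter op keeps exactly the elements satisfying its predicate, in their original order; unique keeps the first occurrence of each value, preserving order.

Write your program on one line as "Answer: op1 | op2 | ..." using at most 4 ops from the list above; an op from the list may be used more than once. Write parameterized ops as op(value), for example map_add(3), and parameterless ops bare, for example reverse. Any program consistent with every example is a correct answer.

filter_odd | sort_desc | reverse

Check, running the answer program on each example:
  [-30, 24, 49, 12] -> [49] -> [49] -> [49]
  [40, -40, -23, -40] -> [-23] -> [-23] -> [-23]
  [-7, 48, -20, 49, -41, 24] -> [-7, 49, -41] -> [49, -7, -41] -> [-41, -7, 49]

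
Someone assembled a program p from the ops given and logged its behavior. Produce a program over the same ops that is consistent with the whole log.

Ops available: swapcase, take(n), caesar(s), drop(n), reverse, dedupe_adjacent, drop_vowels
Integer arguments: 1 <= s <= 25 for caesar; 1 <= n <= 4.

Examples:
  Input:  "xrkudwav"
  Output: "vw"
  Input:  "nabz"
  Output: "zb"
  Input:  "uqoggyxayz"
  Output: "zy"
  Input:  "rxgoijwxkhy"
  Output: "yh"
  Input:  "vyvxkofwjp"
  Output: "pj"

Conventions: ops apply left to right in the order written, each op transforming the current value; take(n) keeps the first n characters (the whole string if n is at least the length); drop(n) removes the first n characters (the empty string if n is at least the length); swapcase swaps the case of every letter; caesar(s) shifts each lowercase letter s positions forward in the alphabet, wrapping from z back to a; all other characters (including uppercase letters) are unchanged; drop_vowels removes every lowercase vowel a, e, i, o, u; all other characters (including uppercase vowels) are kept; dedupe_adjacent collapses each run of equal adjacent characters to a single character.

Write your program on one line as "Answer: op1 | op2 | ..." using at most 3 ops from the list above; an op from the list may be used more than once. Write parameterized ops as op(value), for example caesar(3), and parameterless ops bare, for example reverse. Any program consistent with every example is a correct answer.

reverse | drop_vowels | take(2)

Check, running the answer program on each example:
  "xrkudwav" -> "vawdukrx" -> "vwdkrx" -> "vw"
  "nabz" -> "zban" -> "zbn" -> "zb"
  "uqoggyxayz" -> "zyaxyggoqu" -> "zyxyggq" -> "zy"
  "rxgoijwxkhy" -> "yhkxwjiogxr" -> "yhkxwjgxr" -> "yh"
  "vyvxkofwjp" -> "pjwfokxvyv" -> "pjwfkxvyv" -> "pj"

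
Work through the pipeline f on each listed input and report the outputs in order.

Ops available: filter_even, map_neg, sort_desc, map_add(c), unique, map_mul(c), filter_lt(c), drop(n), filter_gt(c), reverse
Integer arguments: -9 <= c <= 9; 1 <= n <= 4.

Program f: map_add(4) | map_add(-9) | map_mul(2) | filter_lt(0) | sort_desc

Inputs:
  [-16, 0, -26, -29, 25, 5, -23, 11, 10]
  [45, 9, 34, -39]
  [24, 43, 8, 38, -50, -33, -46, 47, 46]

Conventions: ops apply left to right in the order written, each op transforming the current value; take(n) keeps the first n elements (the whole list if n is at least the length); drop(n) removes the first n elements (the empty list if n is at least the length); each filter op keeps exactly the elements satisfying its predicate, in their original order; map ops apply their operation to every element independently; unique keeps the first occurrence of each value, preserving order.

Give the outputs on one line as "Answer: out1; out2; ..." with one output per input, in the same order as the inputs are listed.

[-10, -42, -56, -62, -68]; [-88]; [-76, -102, -110]

Execution, op by op:
  [-16, 0, -26, -29, 25, 5, -23, 11, 10] -> [-12, 4, -22, -25, 29, 9, -19, 15, 14] -> [-21, -5, -31, -34, 20, 0, -28, 6, 5] -> [-42, -10, -62, -68, 40, 0, -56, 12, 10] -> [-42, -10, -62, -68, -56] -> [-10, -42, -56, -62, -68]
  [45, 9, 34, -39] -> [49, 13, 38, -35] -> [40, 4, 29, -44] -> [80, 8, 58, -88] -> [-88] -> [-88]
  [24, 43, 8, 38, -50, -33, -46, 47, 46] -> [28, 47, 12, 42, -46, -29, -42, 51, 50] -> [19, 38, 3, 33, -55, -38, -51, 42, 41] -> [38, 76, 6, 66, -110, -76, -102, 84, 82] -> [-110, -76, -102] -> [-76, -102, -110]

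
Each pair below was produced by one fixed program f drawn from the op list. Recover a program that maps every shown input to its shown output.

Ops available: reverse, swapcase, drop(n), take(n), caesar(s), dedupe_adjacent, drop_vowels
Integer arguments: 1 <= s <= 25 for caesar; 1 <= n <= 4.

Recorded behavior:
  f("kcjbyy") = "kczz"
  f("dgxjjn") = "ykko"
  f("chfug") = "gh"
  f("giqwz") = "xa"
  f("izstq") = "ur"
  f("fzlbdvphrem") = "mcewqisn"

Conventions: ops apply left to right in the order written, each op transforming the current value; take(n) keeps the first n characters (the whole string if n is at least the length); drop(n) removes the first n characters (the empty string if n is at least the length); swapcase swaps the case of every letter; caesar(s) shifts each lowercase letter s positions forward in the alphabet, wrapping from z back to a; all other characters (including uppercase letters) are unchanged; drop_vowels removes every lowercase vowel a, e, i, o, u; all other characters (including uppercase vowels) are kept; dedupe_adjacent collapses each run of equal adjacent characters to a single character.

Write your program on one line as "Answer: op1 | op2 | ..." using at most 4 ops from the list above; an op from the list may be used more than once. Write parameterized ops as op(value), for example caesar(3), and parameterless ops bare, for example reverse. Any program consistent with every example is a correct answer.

drop_vowels | drop(2) | caesar(1)

Check, running the answer program on each example:
  "kcjbyy" -> "kcjbyy" -> "jbyy" -> "kczz"
  "dgxjjn" -> "dgxjjn" -> "xjjn" -> "ykko"
  "chfug" -> "chfg" -> "fg" -> "gh"
  "giqwz" -> "gqwz" -> "wz" -> "xa"
  "izstq" -> "zstq" -> "tq" -> "ur"
  "fzlbdvphrem" -> "fzlbdvphrm" -> "lbdvphrm" -> "mcewqisn"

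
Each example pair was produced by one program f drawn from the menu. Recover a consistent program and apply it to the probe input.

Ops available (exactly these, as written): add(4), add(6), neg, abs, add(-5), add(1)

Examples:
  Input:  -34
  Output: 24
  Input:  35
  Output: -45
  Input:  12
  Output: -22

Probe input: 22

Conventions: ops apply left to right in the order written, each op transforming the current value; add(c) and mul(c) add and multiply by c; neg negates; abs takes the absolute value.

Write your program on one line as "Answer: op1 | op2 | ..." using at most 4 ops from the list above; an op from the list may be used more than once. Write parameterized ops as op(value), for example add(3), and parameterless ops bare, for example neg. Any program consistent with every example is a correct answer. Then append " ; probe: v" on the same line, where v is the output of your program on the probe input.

neg | add(-5) | add(-5) ; probe: -32

Check, running the answer program on each example:
  -34 -> 34 -> 29 -> 24
  35 -> -35 -> -40 -> -45
  12 -> -12 -> -17 -> -22
  probe: 22 -> -22 -> -27 -> -32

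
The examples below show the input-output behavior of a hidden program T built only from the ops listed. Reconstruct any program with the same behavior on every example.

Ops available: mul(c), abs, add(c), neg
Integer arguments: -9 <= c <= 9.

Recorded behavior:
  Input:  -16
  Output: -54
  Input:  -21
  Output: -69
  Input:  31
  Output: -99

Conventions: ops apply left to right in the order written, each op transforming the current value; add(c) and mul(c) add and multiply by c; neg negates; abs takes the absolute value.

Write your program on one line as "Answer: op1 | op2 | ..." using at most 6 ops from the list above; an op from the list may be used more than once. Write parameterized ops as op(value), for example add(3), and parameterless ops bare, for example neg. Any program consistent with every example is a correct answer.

abs | mul(-3) | neg | add(6) | neg

Check, running the answer program on each example:
  -16 -> 16 -> -48 -> 48 -> 54 -> -54
  -21 -> 21 -> -63 -> 63 -> 69 -> -69
  31 -> 31 -> -93 -> 93 -> 99 -> -99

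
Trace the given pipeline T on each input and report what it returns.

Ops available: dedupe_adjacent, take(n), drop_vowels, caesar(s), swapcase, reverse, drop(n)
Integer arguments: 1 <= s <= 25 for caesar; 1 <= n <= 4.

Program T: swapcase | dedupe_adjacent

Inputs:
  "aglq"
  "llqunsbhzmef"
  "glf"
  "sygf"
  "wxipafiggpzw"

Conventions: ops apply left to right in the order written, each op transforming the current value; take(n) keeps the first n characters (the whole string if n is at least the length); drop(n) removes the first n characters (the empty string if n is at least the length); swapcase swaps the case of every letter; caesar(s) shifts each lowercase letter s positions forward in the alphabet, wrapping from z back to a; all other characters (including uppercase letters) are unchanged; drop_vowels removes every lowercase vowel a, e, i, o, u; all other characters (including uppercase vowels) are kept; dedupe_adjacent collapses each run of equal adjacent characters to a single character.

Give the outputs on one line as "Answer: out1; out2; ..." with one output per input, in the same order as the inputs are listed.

"AGLQ"; "LQUNSBHZMEF"; "GLF"; "SYGF"; "WXIPAFIGPZW"

Execution, op by op:
  "aglq" -> "AGLQ" -> "AGLQ"
  "llqunsbhzmef" -> "LLQUNSBHZMEF" -> "LQUNSBHZMEF"
  "glf" -> "GLF" -> "GLF"
  "sygf" -> "SYGF" -> "SYGF"
  "wxipafiggpzw" -> "WXIPAFIGGPZW" -> "WXIPAFIGPZW"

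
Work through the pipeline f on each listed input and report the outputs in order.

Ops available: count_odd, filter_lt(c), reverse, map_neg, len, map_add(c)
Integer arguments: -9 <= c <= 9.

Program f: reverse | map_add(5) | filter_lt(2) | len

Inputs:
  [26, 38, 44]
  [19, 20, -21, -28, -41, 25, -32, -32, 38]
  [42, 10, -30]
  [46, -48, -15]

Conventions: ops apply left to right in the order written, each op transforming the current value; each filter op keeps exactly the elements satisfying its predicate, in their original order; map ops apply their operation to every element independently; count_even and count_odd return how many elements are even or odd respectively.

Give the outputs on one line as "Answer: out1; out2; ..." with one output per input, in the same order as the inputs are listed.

0; 5; 1; 2

Execution, op by op:
  [26, 38, 44] -> [44, 38, 26] -> [49, 43, 31] -> [] -> 0
  [19, 20, -21, -28, -41, 25, -32, -32, 38] -> [38, -32, -32, 25, -41, -28, -21, 20, 19] -> [43, -27, -27, 30, -36, -23, -16, 25, 24] -> [-27, -27, -36, -23, -16] -> 5
  [42, 10, -30] -> [-30, 10, 42] -> [-25, 15, 47] -> [-25] -> 1
  [46, -48, -15] -> [-15, -48, 46] -> [-10, -43, 51] -> [-10, -43] -> 2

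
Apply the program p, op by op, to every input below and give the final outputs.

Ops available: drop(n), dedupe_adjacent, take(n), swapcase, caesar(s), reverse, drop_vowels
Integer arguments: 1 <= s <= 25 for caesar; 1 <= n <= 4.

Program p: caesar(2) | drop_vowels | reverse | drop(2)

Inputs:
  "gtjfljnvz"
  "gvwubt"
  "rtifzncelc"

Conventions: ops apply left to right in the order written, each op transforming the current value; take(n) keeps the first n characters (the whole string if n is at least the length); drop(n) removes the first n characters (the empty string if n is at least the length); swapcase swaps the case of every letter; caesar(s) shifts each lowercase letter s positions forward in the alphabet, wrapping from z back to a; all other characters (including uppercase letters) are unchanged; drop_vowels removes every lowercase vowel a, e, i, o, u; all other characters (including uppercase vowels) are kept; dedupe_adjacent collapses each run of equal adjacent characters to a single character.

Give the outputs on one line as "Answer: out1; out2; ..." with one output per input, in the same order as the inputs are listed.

"plnhlv"; "wyx"; "pbhkvt"

Execution, op by op:
  "gtjfljnvz" -> "ivlhnlpxb" -> "vlhnlpxb" -> "bxplnhlv" -> "plnhlv"
  "gvwubt" -> "ixywdv" -> "xywdv" -> "vdwyx" -> "wyx"
  "rtifzncelc" -> "tvkhbpegne" -> "tvkhbpgn" -> "ngpbhkvt" -> "pbhkvt"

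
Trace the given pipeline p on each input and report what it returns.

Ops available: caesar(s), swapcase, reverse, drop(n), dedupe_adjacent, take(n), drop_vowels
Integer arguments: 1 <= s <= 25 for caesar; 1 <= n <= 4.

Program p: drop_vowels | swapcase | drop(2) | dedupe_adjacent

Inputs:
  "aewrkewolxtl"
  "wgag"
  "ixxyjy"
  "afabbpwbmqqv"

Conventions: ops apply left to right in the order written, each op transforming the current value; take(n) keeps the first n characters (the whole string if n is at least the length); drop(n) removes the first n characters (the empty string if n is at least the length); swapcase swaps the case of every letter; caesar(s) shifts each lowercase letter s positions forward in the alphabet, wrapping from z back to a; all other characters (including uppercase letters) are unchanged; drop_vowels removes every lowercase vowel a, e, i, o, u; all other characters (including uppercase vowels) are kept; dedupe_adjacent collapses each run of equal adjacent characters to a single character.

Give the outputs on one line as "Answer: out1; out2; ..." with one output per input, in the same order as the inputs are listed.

Execution, op by op:
  "aewrkewolxtl" -> "wrkwlxtl" -> "WRKWLXTL" -> "KWLXTL" -> "KWLXTL"
  "wgag" -> "wgg" -> "WGG" -> "G" -> "G"
  "ixxyjy" -> "xxyjy" -> "XXYJY" -> "YJY" -> "YJY"
  "afabbpwbmqqv" -> "fbbpwbmqqv" -> "FBBPWBMQQV" -> "BPWBMQQV" -> "BPWBMQV"

"KWLXTL"; "G"; "YJY"; "BPWBMQV"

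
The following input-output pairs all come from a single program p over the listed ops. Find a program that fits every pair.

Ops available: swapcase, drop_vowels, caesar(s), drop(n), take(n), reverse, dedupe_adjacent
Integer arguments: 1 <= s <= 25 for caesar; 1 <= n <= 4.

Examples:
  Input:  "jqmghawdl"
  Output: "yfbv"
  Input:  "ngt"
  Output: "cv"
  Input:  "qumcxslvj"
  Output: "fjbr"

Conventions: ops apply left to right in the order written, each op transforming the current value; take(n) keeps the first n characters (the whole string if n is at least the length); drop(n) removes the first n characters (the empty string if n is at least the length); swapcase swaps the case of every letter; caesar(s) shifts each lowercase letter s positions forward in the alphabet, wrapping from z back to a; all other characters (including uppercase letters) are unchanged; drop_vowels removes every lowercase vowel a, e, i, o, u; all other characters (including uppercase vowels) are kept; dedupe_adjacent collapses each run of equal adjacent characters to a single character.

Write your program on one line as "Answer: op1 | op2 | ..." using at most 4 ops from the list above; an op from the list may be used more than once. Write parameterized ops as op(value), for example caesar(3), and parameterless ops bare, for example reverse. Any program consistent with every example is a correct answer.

caesar(15) | take(4) | drop_vowels

Check, running the answer program on each example:
  "jqmghawdl" -> "yfbvwplsa" -> "yfbv" -> "yfbv"
  "ngt" -> "cvi" -> "cvi" -> "cv"
  "qumcxslvj" -> "fjbrmhaky" -> "fjbr" -> "fjbr"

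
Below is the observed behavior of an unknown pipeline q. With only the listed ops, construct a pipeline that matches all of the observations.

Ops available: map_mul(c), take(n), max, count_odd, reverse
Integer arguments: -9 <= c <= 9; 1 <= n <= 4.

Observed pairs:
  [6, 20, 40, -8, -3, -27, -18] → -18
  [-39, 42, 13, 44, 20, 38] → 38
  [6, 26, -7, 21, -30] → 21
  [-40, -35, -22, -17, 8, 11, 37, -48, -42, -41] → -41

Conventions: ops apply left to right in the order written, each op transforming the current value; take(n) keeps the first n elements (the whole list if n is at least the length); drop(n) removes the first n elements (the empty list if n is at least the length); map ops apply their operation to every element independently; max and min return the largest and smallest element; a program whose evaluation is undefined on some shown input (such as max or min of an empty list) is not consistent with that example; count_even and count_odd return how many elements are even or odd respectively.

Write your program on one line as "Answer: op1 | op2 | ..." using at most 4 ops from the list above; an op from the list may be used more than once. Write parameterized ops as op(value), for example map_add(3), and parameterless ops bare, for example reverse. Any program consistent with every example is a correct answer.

reverse | take(2) | max

Check, running the answer program on each example:
  [6, 20, 40, -8, -3, -27, -18] -> [-18, -27, -3, -8, 40, 20, 6] -> [-18, -27] -> -18
  [-39, 42, 13, 44, 20, 38] -> [38, 20, 44, 13, 42, -39] -> [38, 20] -> 38
  [6, 26, -7, 21, -30] -> [-30, 21, -7, 26, 6] -> [-30, 21] -> 21
  [-40, -35, -22, -17, 8, 11, 37, -48, -42, -41] -> [-41, -42, -48, 37, 11, 8, -17, -22, -35, -40] -> [-41, -42] -> -41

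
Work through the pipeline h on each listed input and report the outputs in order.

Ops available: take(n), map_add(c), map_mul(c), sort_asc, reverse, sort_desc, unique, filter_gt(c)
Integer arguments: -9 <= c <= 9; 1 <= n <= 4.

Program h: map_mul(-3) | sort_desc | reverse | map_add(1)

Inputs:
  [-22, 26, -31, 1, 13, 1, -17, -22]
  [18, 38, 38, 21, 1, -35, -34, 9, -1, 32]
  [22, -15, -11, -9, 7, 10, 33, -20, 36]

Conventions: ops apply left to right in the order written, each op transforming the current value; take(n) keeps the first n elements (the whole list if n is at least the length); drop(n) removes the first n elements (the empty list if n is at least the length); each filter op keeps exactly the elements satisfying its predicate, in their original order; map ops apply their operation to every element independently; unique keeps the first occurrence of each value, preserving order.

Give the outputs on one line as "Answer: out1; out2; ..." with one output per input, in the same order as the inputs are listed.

Execution, op by op:
  [-22, 26, -31, 1, 13, 1, -17, -22] -> [66, -78, 93, -3, -39, -3, 51, 66] -> [93, 66, 66, 51, -3, -3, -39, -78] -> [-78, -39, -3, -3, 51, 66, 66, 93] -> [-77, -38, -2, -2, 52, 67, 67, 94]
  [18, 38, 38, 21, 1, -35, -34, 9, -1, 32] -> [-54, -114, -114, -63, -3, 105, 102, -27, 3, -96] -> [105, 102, 3, -3, -27, -54, -63, -96, -114, -114] -> [-114, -114, -96, -63, -54, -27, -3, 3, 102, 105] -> [-113, -113, -95, -62, -53, -26, -2, 4, 103, 106]
  [22, -15, -11, -9, 7, 10, 33, -20, 36] -> [-66, 45, 33, 27, -21, -30, -99, 60, -108] -> [60, 45, 33, 27, -21, -30, -66, -99, -108] -> [-108, -99, -66, -30, -21, 27, 33, 45, 60] -> [-107, -98, -65, -29, -20, 28, 34, 46, 61]

[-77, -38, -2, -2, 52, 67, 67, 94]; [-113, -113, -95, -62, -53, -26, -2, 4, 103, 106]; [-107, -98, -65, -29, -20, 28, 34, 46, 61]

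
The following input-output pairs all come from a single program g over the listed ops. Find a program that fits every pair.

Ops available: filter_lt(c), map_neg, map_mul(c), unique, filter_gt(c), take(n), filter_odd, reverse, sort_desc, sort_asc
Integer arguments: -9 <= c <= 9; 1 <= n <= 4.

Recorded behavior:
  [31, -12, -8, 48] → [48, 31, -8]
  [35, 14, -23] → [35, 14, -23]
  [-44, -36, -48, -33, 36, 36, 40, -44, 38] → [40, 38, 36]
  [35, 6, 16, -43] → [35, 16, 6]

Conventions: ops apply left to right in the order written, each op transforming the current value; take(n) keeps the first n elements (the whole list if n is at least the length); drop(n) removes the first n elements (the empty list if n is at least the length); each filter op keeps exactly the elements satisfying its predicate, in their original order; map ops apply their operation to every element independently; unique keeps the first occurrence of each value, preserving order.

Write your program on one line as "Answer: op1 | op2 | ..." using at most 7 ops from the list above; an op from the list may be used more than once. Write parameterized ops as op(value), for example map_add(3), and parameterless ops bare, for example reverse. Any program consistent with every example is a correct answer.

sort_desc | reverse | map_neg | sort_asc | take(3) | map_neg

Check, running the answer program on each example:
  [31, -12, -8, 48] -> [48, 31, -8, -12] -> [-12, -8, 31, 48] -> [12, 8, -31, -48] -> [-48, -31, 8, 12] -> [-48, -31, 8] -> [48, 31, -8]
  [35, 14, -23] -> [35, 14, -23] -> [-23, 14, 35] -> [23, -14, -35] -> [-35, -14, 23] -> [-35, -14, 23] -> [35, 14, -23]
  [-44, -36, -48, -33, 36, 36, 40, -44, 38] -> [40, 38, 36, 36, -33, -36, -44, -44, -48] -> [-48, -44, -44, -36, -33, 36, 36, 38, 40] -> [48, 44, 44, 36, 33, -36, -36, -38, -40] -> [-40, -38, -36, -36, 33, 36, 44, 44, 48] -> [-40, -38, -36] -> [40, 38, 36]
  [35, 6, 16, -43] -> [35, 16, 6, -43] -> [-43, 6, 16, 35] -> [43, -6, -16, -35] -> [-35, -16, -6, 43] -> [-35, -16, -6] -> [35, 16, 6]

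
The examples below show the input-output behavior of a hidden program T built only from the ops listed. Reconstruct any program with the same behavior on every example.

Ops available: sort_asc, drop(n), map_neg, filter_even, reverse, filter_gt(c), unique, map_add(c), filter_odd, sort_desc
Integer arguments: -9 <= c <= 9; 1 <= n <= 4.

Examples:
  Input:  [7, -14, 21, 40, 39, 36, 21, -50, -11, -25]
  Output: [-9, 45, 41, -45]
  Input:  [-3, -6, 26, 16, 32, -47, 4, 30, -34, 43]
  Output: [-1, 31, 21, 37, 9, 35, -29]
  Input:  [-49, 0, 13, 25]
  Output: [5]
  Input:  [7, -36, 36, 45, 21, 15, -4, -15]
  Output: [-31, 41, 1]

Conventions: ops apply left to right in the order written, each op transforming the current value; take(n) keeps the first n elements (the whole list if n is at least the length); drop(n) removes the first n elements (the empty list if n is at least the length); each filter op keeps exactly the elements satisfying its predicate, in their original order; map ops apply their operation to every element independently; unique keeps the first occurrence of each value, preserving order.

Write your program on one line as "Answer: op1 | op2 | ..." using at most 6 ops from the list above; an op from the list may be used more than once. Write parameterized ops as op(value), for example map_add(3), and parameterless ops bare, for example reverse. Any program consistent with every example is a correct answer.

map_add(9) | unique | map_neg | filter_odd | map_add(4) | map_neg

Check, running the answer program on each example:
  [7, -14, 21, 40, 39, 36, 21, -50, -11, -25] -> [16, -5, 30, 49, 48, 45, 30, -41, -2, -16] -> [16, -5, 30, 49, 48, 45, -41, -2, -16] -> [-16, 5, -30, -49, -48, -45, 41, 2, 16] -> [5, -49, -45, 41] -> [9, -45, -41, 45] -> [-9, 45, 41, -45]
  [-3, -6, 26, 16, 32, -47, 4, 30, -34, 43] -> [6, 3, 35, 25, 41, -38, 13, 39, -25, 52] -> [6, 3, 35, 25, 41, -38, 13, 39, -25, 52] -> [-6, -3, -35, -25, -41, 38, -13, -39, 25, -52] -> [-3, -35, -25, -41, -13, -39, 25] -> [1, -31, -21, -37, -9, -35, 29] -> [-1, 31, 21, 37, 9, 35, -29]
  [-49, 0, 13, 25] -> [-40, 9, 22, 34] -> [-40, 9, 22, 34] -> [40, -9, -22, -34] -> [-9] -> [-5] -> [5]
  [7, -36, 36, 45, 21, 15, -4, -15] -> [16, -27, 45, 54, 30, 24, 5, -6] -> [16, -27, 45, 54, 30, 24, 5, -6] -> [-16, 27, -45, -54, -30, -24, -5, 6] -> [27, -45, -5] -> [31, -41, -1] -> [-31, 41, 1]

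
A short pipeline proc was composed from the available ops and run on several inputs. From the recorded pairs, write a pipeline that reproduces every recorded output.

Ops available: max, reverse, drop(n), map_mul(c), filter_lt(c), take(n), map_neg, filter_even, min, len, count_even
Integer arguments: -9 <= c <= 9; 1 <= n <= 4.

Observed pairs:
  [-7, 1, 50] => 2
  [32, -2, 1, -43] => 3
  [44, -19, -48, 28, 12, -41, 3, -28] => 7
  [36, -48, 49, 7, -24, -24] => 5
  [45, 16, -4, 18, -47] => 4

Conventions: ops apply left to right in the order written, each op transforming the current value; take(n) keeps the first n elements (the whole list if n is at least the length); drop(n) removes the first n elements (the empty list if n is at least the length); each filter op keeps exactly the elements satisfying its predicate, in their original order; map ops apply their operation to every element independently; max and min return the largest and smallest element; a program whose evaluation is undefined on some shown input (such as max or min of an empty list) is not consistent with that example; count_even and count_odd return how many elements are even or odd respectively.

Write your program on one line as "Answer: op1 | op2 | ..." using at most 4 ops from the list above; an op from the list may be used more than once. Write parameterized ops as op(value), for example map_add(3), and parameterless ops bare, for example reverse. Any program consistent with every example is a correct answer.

drop(1) | map_neg | len

Check, running the answer program on each example:
  [-7, 1, 50] -> [1, 50] -> [-1, -50] -> 2
  [32, -2, 1, -43] -> [-2, 1, -43] -> [2, -1, 43] -> 3
  [44, -19, -48, 28, 12, -41, 3, -28] -> [-19, -48, 28, 12, -41, 3, -28] -> [19, 48, -28, -12, 41, -3, 28] -> 7
  [36, -48, 49, 7, -24, -24] -> [-48, 49, 7, -24, -24] -> [48, -49, -7, 24, 24] -> 5
  [45, 16, -4, 18, -47] -> [16, -4, 18, -47] -> [-16, 4, -18, 47] -> 4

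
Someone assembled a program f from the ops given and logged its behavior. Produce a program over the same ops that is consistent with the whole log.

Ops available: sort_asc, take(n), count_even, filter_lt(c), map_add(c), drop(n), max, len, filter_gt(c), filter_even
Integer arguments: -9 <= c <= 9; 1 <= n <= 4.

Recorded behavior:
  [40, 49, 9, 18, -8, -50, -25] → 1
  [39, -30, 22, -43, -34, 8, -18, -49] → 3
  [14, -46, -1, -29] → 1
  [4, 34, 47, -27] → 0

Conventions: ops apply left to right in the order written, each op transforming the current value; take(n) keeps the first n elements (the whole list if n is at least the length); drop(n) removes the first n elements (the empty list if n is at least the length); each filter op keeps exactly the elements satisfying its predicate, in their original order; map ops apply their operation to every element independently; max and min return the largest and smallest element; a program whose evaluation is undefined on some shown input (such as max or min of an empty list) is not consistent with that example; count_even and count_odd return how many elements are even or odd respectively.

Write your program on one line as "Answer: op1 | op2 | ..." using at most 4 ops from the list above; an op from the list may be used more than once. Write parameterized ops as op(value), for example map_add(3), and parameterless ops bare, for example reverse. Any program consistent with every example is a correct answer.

filter_even | map_add(8) | filter_lt(-3) | count_even

Check, running the answer program on each example:
  [40, 49, 9, 18, -8, -50, -25] -> [40, 18, -8, -50] -> [48, 26, 0, -42] -> [-42] -> 1
  [39, -30, 22, -43, -34, 8, -18, -49] -> [-30, 22, -34, 8, -18] -> [-22, 30, -26, 16, -10] -> [-22, -26, -10] -> 3
  [14, -46, -1, -29] -> [14, -46] -> [22, -38] -> [-38] -> 1
  [4, 34, 47, -27] -> [4, 34] -> [12, 42] -> [] -> 0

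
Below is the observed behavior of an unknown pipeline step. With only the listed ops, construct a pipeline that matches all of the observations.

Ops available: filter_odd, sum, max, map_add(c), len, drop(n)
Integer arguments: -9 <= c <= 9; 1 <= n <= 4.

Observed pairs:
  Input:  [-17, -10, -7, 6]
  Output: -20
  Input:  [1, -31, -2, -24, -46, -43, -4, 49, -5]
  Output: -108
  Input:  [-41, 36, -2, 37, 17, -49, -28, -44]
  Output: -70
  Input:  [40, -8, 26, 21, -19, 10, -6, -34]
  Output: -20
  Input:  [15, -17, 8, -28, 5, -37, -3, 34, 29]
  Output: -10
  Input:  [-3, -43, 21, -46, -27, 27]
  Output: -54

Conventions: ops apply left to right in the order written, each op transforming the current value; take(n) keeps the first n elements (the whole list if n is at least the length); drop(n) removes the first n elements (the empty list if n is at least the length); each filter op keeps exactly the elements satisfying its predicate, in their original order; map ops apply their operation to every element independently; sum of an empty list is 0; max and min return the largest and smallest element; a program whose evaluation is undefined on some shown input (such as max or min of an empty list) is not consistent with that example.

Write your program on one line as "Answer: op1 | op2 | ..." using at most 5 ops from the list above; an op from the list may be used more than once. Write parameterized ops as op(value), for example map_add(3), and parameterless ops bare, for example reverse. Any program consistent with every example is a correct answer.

map_add(-7) | filter_odd | map_add(-1) | sum

Check, running the answer program on each example:
  [-17, -10, -7, 6] -> [-24, -17, -14, -1] -> [-17, -1] -> [-18, -2] -> -20
  [1, -31, -2, -24, -46, -43, -4, 49, -5] -> [-6, -38, -9, -31, -53, -50, -11, 42, -12] -> [-9, -31, -53, -11] -> [-10, -32, -54, -12] -> -108
  [-41, 36, -2, 37, 17, -49, -28, -44] -> [-48, 29, -9, 30, 10, -56, -35, -51] -> [29, -9, -35, -51] -> [28, -10, -36, -52] -> -70
  [40, -8, 26, 21, -19, 10, -6, -34] -> [33, -15, 19, 14, -26, 3, -13, -41] -> [33, -15, 19, 3, -13, -41] -> [32, -16, 18, 2, -14, -42] -> -20
  [15, -17, 8, -28, 5, -37, -3, 34, 29] -> [8, -24, 1, -35, -2, -44, -10, 27, 22] -> [1, -35, 27] -> [0, -36, 26] -> -10
  [-3, -43, 21, -46, -27, 27] -> [-10, -50, 14, -53, -34, 20] -> [-53] -> [-54] -> -54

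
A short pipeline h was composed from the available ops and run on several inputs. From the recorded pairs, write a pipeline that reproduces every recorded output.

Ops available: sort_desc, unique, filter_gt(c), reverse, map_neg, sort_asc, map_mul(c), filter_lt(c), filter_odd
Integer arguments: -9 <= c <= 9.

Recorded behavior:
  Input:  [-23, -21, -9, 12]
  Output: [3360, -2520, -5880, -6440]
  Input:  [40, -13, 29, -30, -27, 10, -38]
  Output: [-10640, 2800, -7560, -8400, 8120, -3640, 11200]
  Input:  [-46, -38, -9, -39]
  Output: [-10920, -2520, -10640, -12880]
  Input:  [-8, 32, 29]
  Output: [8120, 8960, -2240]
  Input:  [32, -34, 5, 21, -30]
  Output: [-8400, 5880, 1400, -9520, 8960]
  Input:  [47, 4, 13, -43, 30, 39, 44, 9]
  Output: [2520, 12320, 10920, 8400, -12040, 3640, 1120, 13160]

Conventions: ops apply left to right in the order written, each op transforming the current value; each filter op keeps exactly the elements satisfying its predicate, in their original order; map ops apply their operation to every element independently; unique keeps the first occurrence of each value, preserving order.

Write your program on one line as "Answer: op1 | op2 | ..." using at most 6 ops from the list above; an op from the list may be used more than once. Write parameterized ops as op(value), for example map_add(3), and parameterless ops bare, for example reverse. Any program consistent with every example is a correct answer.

map_mul(-8) | map_mul(7) | map_neg | map_mul(-5) | reverse | map_neg

Check, running the answer program on each example:
  [-23, -21, -9, 12] -> [184, 168, 72, -96] -> [1288, 1176, 504, -672] -> [-1288, -1176, -504, 672] -> [6440, 5880, 2520, -3360] -> [-3360, 2520, 5880, 6440] -> [3360, -2520, -5880, -6440]
  [40, -13, 29, -30, -27, 10, -38] -> [-320, 104, -232, 240, 216, -80, 304] -> [-2240, 728, -1624, 1680, 1512, -560, 2128] -> [2240, -728, 1624, -1680, -1512, 560, -2128] -> [-11200, 3640, -8120, 8400, 7560, -2800, 10640] -> [10640, -2800, 7560, 8400, -8120, 3640, -11200] -> [-10640, 2800, -7560, -8400, 8120, -3640, 11200]
  [-46, -38, -9, -39] -> [368, 304, 72, 312] -> [2576, 2128, 504, 2184] -> [-2576, -2128, -504, -2184] -> [12880, 10640, 2520, 10920] -> [10920, 2520, 10640, 12880] -> [-10920, -2520, -10640, -12880]
  [-8, 32, 29] -> [64, -256, -232] -> [448, -1792, -1624] -> [-448, 1792, 1624] -> [2240, -8960, -8120] -> [-8120, -8960, 2240] -> [8120, 8960, -2240]
  [32, -34, 5, 21, -30] -> [-256, 272, -40, -168, 240] -> [-1792, 1904, -280, -1176, 1680] -> [1792, -1904, 280, 1176, -1680] -> [-8960, 9520, -1400, -5880, 8400] -> [8400, -5880, -1400, 9520, -8960] -> [-8400, 5880, 1400, -9520, 8960]
  [47, 4, 13, -43, 30, 39, 44, 9] -> [-376, -32, -104, 344, -240, -312, -352, -72] -> [-2632, -224, -728, 2408, -1680, -2184, -2464, -504] -> [2632, 224, 728, -2408, 1680, 2184, 2464, 504] -> [-13160, -1120, -3640, 12040, -8400, -10920, -12320, -2520] -> [-2520, -12320, -10920, -8400, 12040, -3640, -1120, -13160] -> [2520, 12320, 10920, 8400, -12040, 3640, 1120, 13160]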